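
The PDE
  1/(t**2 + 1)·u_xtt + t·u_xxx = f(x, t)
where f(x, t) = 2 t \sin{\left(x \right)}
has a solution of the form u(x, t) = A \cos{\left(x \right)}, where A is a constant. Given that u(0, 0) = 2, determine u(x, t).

Substitute the ansatz u = A \cos{\left(x \right)} into the left-hand side.
Derivatives of the ansatz:
  u_xtt = 0
  u_xxx = A \sin{\left(x \right)}
Term by term:
  1/(t**2 + 1)·u_xtt = 0
  t·u_xxx = A t \sin{\left(x \right)}
So the left-hand side equals
  A t \sin{\left(x \right)}
This must equal f(x, t) = 2 t \sin{\left(x \right)} identically.
Matching coefficients of the independent functions:
  [t \sin{\left(x \right)}]:  A = 2
Solving: A = 2.
Check against the point condition:
  u(0, 0) = 2  ⟹  A = 2  ✓
Hence u(x, t) = 2 \cos{\left(x \right)}.

Answer: u(x, t) = 2 \cos{\left(x \right)}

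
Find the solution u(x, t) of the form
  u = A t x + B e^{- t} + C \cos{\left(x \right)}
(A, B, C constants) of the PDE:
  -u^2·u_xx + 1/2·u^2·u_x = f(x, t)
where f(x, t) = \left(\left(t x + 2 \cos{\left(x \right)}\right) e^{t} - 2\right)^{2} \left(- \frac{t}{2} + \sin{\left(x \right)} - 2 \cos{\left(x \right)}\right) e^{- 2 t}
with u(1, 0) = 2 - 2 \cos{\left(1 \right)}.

Answer: u(x, t) = - t x - 2 \cos{\left(x \right)} + 2 e^{- t}

Derivation:
Substitute the ansatz u = A t x + B e^{- t} + C \cos{\left(x \right)} into the left-hand side.
Derivatives of the ansatz:
  u_xx = - C \cos{\left(x \right)}
  u_x = A t - C \sin{\left(x \right)}
Term by term:
  -u^2·u_xx = A^{2} C t^{2} x^{2} \cos{\left(x \right)} + 2 A B C t x e^{- t} \cos{\left(x \right)} + 2 A C^{2} t x \cos^{2}{\left(x \right)} + B^{2} C e^{- 2 t} \cos{\left(x \right)} + 2 B C^{2} e^{- t} \cos^{2}{\left(x \right)} + C^{3} \cos^{3}{\left(x \right)}
  1/2·u^2·u_x = \frac{A^{3} t^{3} x^{2}}{2} + A^{2} B t^{2} x e^{- t} - \frac{A^{2} C t^{2} x^{2} \sin{\left(x \right)}}{2} + A^{2} C t^{2} x \cos{\left(x \right)} + \frac{A B^{2} t e^{- 2 t}}{2} - A B C t x e^{- t} \sin{\left(x \right)} + A B C t e^{- t} \cos{\left(x \right)} - A C^{2} t x \sin{\left(x \right)} \cos{\left(x \right)} + \frac{A C^{2} t \cos^{2}{\left(x \right)}}{2} - \frac{B^{2} C e^{- 2 t} \sin{\left(x \right)}}{2} - B C^{2} e^{- t} \sin{\left(x \right)} \cos{\left(x \right)} - \frac{C^{3} \sin{\left(x \right)} \cos^{2}{\left(x \right)}}{2}
So the left-hand side equals
  \frac{A^{3} t^{3} x^{2}}{2} + A^{2} B t^{2} x e^{- t} - \frac{A^{2} C t^{2} x^{2} \sin{\left(x \right)}}{2} + A^{2} C t^{2} x^{2} \cos{\left(x \right)} + A^{2} C t^{2} x \cos{\left(x \right)} + \frac{A B^{2} t e^{- 2 t}}{2} - A B C t x e^{- t} \sin{\left(x \right)} + 2 A B C t x e^{- t} \cos{\left(x \right)} + A B C t e^{- t} \cos{\left(x \right)} - A C^{2} t x \sin{\left(x \right)} \cos{\left(x \right)} + 2 A C^{2} t x \cos^{2}{\left(x \right)} + \frac{A C^{2} t \cos^{2}{\left(x \right)}}{2} - \frac{B^{2} C e^{- 2 t} \sin{\left(x \right)}}{2} + B^{2} C e^{- 2 t} \cos{\left(x \right)} - B C^{2} e^{- t} \sin{\left(x \right)} \cos{\left(x \right)} + 2 B C^{2} e^{- t} \cos^{2}{\left(x \right)} - \frac{C^{3} \sin{\left(x \right)} \cos^{2}{\left(x \right)}}{2} + C^{3} \cos^{3}{\left(x \right)}
This must equal f(x, t) identically; expanded, f = - \frac{t^{3} x^{2}}{2} + t^{2} x^{2} \sin{\left(x \right)} - 2 t^{2} x^{2} \cos{\left(x \right)} - 2 t^{2} x \cos{\left(x \right)} + 2 t^{2} x e^{- t} + 4 t x \sin{\left(x \right)} \cos{\left(x \right)} - 8 t x \cos^{2}{\left(x \right)} - 4 t x e^{- t} \sin{\left(x \right)} + 8 t x e^{- t} \cos{\left(x \right)} - 2 t \cos^{2}{\left(x \right)} + 4 t e^{- t} \cos{\left(x \right)} - 2 t e^{- 2 t} + 4 \sin{\left(x \right)} \cos^{2}{\left(x \right)} - 8 \cos^{3}{\left(x \right)} - 8 e^{- t} \sin{\left(x \right)} \cos{\left(x \right)} + 16 e^{- t} \cos^{2}{\left(x \right)} + 4 e^{- 2 t} \sin{\left(x \right)} - 8 e^{- 2 t} \cos{\left(x \right)}.
Matching coefficients of the independent functions:
(each divided by its leading coefficient; functions giving the same equation are listed together)
  [t e^{- 2 t}]:  A B^{2} + 4 = 0
  [t \cos^{2}{\left(x \right)}, t x \cos^{2}{\left(x \right)}, t x \sin{\left(x \right)} \cos{\left(x \right)}]:  A C^{2} + 4 = 0
  [t^{3} x^{2}]:  A^{3} + 1 = 0
  [e^{- 2 t} \sin{\left(x \right)}, e^{- 2 t} \cos{\left(x \right)}]:  B^{2} C + 8 = 0
  [e^{- t} \cos^{2}{\left(x \right)}, e^{- t} \sin{\left(x \right)} \cos{\left(x \right)}]:  B C^{2} - 8 = 0
  [\sin{\left(x \right)} \cos^{2}{\left(x \right)}, \cos^{3}{\left(x \right)}]:  C^{3} + 8 = 0
  [t e^{- t} \cos{\left(x \right)}, t x e^{- t} \sin{\left(x \right)}, t x e^{- t} \cos{\left(x \right)}]:  A B C - 4 = 0
  [t^{2} x e^{- t}]:  A^{2} B - 2 = 0
  [t^{2} x \cos{\left(x \right)}, t^{2} x^{2} \sin{\left(x \right)}, t^{2} x^{2} \cos{\left(x \right)}]:  A^{2} C + 2 = 0
Solving: A = -1, B = 2, C = -2.
Check against the point condition:
  u(1, 0) = 2 - 2 \cos{\left(1 \right)}  ⟹  B + C \cos{\left(1 \right)} = 2 - 2 \cos{\left(1 \right)}  ✓
Hence u(x, t) = - t x - 2 \cos{\left(x \right)} + 2 e^{- t}.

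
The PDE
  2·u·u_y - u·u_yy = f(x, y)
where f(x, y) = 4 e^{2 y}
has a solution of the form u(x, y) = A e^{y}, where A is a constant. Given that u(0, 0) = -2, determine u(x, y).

Substitute the ansatz u = A e^{y} into the left-hand side.
Derivatives of the ansatz:
  u_y = A e^{y}
  u_yy = A e^{y}
Term by term:
  2·u·u_y = 2 A^{2} e^{2 y}
  -u·u_yy = - A^{2} e^{2 y}
So the left-hand side equals
  A^{2} e^{2 y}
This must equal f(x, y) = 4 e^{2 y} identically.
Matching coefficients of the independent functions:
  [e^{2 y}]:  A^{2} = 4
These equations allow (A) = (-2) or (2).
Impose the point condition(s):
  u(0, 0) = -2  ⟹  A = -2
Only A = -2 satisfies everything.
Hence u(x, y) = - 2 e^{y}.

Answer: u(x, y) = - 2 e^{y}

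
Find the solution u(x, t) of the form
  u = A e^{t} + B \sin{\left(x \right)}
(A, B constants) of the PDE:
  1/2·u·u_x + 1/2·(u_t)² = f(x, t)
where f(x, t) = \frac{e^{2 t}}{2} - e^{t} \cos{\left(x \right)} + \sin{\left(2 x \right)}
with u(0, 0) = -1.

Answer: u(x, t) = - e^{t} + 2 \sin{\left(x \right)}

Derivation:
Substitute the ansatz u = A e^{t} + B \sin{\left(x \right)} into the left-hand side.
Derivatives of the ansatz:
  u_x = B \cos{\left(x \right)}
  u_t = A e^{t}
Term by term:
  1/2·u·u_x = \frac{A B e^{t} \cos{\left(x \right)}}{2} + \frac{B^{2} \sin{\left(x \right)} \cos{\left(x \right)}}{2}
  1/2·(u_t)² = \frac{A^{2} e^{2 t}}{2}
So the left-hand side equals
  \frac{A^{2} e^{2 t}}{2} + \frac{A B e^{t} \cos{\left(x \right)}}{2} + \frac{B^{2} \sin{\left(x \right)} \cos{\left(x \right)}}{2}
This must equal f(x, t) identically; expanded, f = \frac{e^{2 t}}{2} - e^{t} \cos{\left(x \right)} + 2 \sin{\left(x \right)} \cos{\left(x \right)}.
Matching coefficients of the independent functions:
  [e^{t} \cos{\left(x \right)}]:  \frac{A B}{2} = -1
  [\sin{\left(x \right)} \cos{\left(x \right)}]:  \frac{B^{2}}{2} = 2
  [e^{2 t}]:  \frac{A^{2}}{2} = \frac{1}{2}
These equations allow (A, B) = (-1, 2) or (1, -2).
Impose the point condition(s):
  u(0, 0) = -1  ⟹  A = -1
Only A = -1, B = 2 satisfies everything.
Hence u(x, t) = - e^{t} + 2 \sin{\left(x \right)}.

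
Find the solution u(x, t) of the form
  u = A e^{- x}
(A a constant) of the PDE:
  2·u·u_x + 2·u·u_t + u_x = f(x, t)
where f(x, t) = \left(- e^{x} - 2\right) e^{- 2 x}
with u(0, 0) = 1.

Substitute the ansatz u = A e^{- x} into the left-hand side.
Derivatives of the ansatz:
  u_x = - A e^{- x}
  u_t = 0
Term by term:
  2·u·u_x = - 2 A^{2} e^{- 2 x}
  2·u·u_t = 0
  u_x = - A e^{- x}
So the left-hand side equals
  - 2 A^{2} e^{- 2 x} - A e^{- x}
This must equal f(x, t) identically; expanded, f = - e^{- x} - 2 e^{- 2 x}.
Matching coefficients of the independent functions:
  [e^{- 2 x}]:  - 2 A^{2} = -2
  [e^{- x}]:  - A = -1
Solving: A = 1.
Check against the point condition:
  u(0, 0) = 1  ⟹  A = 1  ✓
Hence u(x, t) = e^{- x}.

Answer: u(x, t) = e^{- x}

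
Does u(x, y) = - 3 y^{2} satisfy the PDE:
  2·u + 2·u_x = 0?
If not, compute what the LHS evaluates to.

Evaluate each term of the left-hand side for u = - 3 y^{2}.
Derivatives:
  u_x = 0
Terms:
  2·u = - 6 y^{2}
  2·u_x = 0
Sum: LHS = - 6 y^{2}
Given right-hand side: 0. Difference LHS − RHS = - 6 y^{2} ≠ 0, so u is not a solution.

Answer: No, the LHS evaluates to - 6 y^{2}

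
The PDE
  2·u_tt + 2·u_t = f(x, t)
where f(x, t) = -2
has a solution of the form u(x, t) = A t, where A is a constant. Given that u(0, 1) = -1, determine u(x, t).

Substitute the ansatz u = A t into the left-hand side.
Derivatives of the ansatz:
  u_tt = 0
  u_t = A
Term by term:
  2·u_tt = 0
  2·u_t = 2 A
So the left-hand side equals
  2 A
This must equal f(x, t) = -2 identically.
Matching coefficients of the independent functions:
  [constant term]:  2 A = -2
Solving: A = -1.
Check against the point condition:
  u(0, 1) = -1  ⟹  A = -1  ✓
Hence u(x, t) = - t.

Answer: u(x, t) = - t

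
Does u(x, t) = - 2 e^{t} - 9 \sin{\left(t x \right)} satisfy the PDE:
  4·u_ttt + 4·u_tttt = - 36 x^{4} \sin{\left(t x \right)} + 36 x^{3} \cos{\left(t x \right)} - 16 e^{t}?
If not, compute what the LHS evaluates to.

Evaluate each term of the left-hand side for u = - 2 e^{t} - 9 \sin{\left(t x \right)}.
Derivatives:
  u_ttt = 9 x^{3} \cos{\left(t x \right)} - 2 e^{t}
  u_tttt = - 9 x^{4} \sin{\left(t x \right)} - 2 e^{t}
Terms:
  4·u_ttt = 36 x^{3} \cos{\left(t x \right)} - 8 e^{t}
  4·u_tttt = - 36 x^{4} \sin{\left(t x \right)} - 8 e^{t}
Sum: LHS = - 36 x^{4} \sin{\left(t x \right)} + 36 x^{3} \cos{\left(t x \right)} - 16 e^{t}
This is exactly the given right-hand side, so u is a solution.

Answer: Yes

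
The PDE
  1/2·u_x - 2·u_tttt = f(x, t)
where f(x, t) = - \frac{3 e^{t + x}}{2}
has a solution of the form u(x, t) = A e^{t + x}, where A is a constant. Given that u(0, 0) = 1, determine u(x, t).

Substitute the ansatz u = A e^{t + x} into the left-hand side.
Derivatives of the ansatz:
  u_x = A e^{t} e^{x}
  u_tttt = A e^{t} e^{x}
Term by term:
  1/2·u_x = \frac{A e^{t} e^{x}}{2}
  -2·u_tttt = - 2 A e^{t} e^{x}
So the left-hand side equals
  - \frac{3 A e^{t} e^{x}}{2}
This must equal f(x, t) identically; expanded, f = - \frac{3 e^{t} e^{x}}{2}.
Matching coefficients of the independent functions:
  [e^{t} e^{x}]:  - \frac{3 A}{2} = - \frac{3}{2}
Solving: A = 1.
Check against the point condition:
  u(0, 0) = 1  ⟹  A = 1  ✓
Hence u(x, t) = e^{t + x}.

Answer: u(x, t) = e^{t + x}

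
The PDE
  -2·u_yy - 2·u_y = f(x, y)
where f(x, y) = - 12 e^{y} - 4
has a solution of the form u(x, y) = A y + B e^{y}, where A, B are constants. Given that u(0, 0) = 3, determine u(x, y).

Substitute the ansatz u = A y + B e^{y} into the left-hand side.
Derivatives of the ansatz:
  u_yy = B e^{y}
  u_y = A + B e^{y}
Term by term:
  -2·u_yy = - 2 B e^{y}
  -2·u_y = - 2 A - 2 B e^{y}
So the left-hand side equals
  - 2 A - 4 B e^{y}
This must equal f(x, y) = - 12 e^{y} - 4 identically.
Matching coefficients of the independent functions:
  [constant term]:  - 2 A = -4
  [e^{y}]:  - 4 B = -12
Solving: A = 2, B = 3.
Check against the point condition:
  u(0, 0) = 3  ⟹  B = 3  ✓
Hence u(x, y) = 2 y + 3 e^{y}.

Answer: u(x, y) = 2 y + 3 e^{y}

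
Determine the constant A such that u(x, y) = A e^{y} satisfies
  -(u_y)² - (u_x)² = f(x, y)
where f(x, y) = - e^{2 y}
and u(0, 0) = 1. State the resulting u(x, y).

Substitute the ansatz u = A e^{y} into the left-hand side.
Derivatives of the ansatz:
  u_y = A e^{y}
  u_x = 0
Term by term:
  -(u_y)² = - A^{2} e^{2 y}
  -(u_x)² = 0
So the left-hand side equals
  - A^{2} e^{2 y}
This must equal f(x, y) = - e^{2 y} identically.
Matching coefficients of the independent functions:
  [e^{2 y}]:  - A^{2} = -1
These equations allow (A) = (-1) or (1).
Impose the point condition(s):
  u(0, 0) = 1  ⟹  A = 1
Only A = 1 satisfies everything.
Hence u(x, y) = e^{y}.

Answer: u(x, y) = e^{y}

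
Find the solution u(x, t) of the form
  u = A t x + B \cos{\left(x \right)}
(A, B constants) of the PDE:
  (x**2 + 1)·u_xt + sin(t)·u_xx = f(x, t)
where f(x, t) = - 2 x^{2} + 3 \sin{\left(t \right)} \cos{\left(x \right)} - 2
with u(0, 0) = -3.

Substitute the ansatz u = A t x + B \cos{\left(x \right)} into the left-hand side.
Derivatives of the ansatz:
  u_xt = A
  u_xx = - B \cos{\left(x \right)}
Term by term:
  (x**2 + 1)·u_xt = A x^{2} + A
  sin(t)·u_xx = - B \sin{\left(t \right)} \cos{\left(x \right)}
So the left-hand side equals
  A x^{2} + A - B \sin{\left(t \right)} \cos{\left(x \right)}
This must equal f(x, t) = - 2 x^{2} + 3 \sin{\left(t \right)} \cos{\left(x \right)} - 2 identically.
Matching coefficients of the independent functions:
  [constant term, x^{2}]:  A = -2
  [\sin{\left(t \right)} \cos{\left(x \right)}]:  - B = 3
Solving: A = -2, B = -3.
Check against the point condition:
  u(0, 0) = -3  ⟹  B = -3  ✓
Hence u(x, t) = - 2 t x - 3 \cos{\left(x \right)}.

Answer: u(x, t) = - 2 t x - 3 \cos{\left(x \right)}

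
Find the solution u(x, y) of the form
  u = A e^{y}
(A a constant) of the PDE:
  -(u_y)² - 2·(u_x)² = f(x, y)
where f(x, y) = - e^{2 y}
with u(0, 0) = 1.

Substitute the ansatz u = A e^{y} into the left-hand side.
Derivatives of the ansatz:
  u_y = A e^{y}
  u_x = 0
Term by term:
  -(u_y)² = - A^{2} e^{2 y}
  -2·(u_x)² = 0
So the left-hand side equals
  - A^{2} e^{2 y}
This must equal f(x, y) = - e^{2 y} identically.
Matching coefficients of the independent functions:
  [e^{2 y}]:  - A^{2} = -1
These equations allow (A) = (-1) or (1).
Impose the point condition(s):
  u(0, 0) = 1  ⟹  A = 1
Only A = 1 satisfies everything.
Hence u(x, y) = e^{y}.

Answer: u(x, y) = e^{y}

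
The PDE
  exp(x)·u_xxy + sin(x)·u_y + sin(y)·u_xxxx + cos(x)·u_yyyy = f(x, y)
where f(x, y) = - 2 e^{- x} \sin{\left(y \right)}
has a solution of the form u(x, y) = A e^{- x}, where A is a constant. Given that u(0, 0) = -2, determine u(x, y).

Substitute the ansatz u = A e^{- x} into the left-hand side.
Derivatives of the ansatz:
  u_xxy = 0
  u_y = 0
  u_xxxx = A e^{- x}
  u_yyyy = 0
Term by term:
  exp(x)·u_xxy = 0
  sin(x)·u_y = 0
  sin(y)·u_xxxx = A e^{- x} \sin{\left(y \right)}
  cos(x)·u_yyyy = 0
So the left-hand side equals
  A e^{- x} \sin{\left(y \right)}
This must equal f(x, y) = - 2 e^{- x} \sin{\left(y \right)} identically.
Matching coefficients of the independent functions:
  [e^{- x} \sin{\left(y \right)}]:  A = -2
Solving: A = -2.
Check against the point condition:
  u(0, 0) = -2  ⟹  A = -2  ✓
Hence u(x, y) = - 2 e^{- x}.

Answer: u(x, y) = - 2 e^{- x}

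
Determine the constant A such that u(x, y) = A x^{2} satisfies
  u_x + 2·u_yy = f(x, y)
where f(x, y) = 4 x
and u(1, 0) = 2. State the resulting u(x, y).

Answer: u(x, y) = 2 x^{2}

Derivation:
Substitute the ansatz u = A x^{2} into the left-hand side.
Derivatives of the ansatz:
  u_x = 2 A x
  u_yy = 0
Term by term:
  u_x = 2 A x
  2·u_yy = 0
So the left-hand side equals
  2 A x
This must equal f(x, y) = 4 x identically.
Matching coefficients of the independent functions:
  [x]:  2 A = 4
Solving: A = 2.
Check against the point condition:
  u(1, 0) = 2  ⟹  A = 2  ✓
Hence u(x, y) = 2 x^{2}.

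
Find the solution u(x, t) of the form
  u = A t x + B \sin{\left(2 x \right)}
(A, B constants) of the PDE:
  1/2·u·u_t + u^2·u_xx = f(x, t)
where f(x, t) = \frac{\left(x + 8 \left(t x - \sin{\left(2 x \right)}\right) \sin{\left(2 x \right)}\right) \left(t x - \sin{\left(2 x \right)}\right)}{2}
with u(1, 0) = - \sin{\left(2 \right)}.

Substitute the ansatz u = A t x + B \sin{\left(2 x \right)} into the left-hand side.
Derivatives of the ansatz:
  u_t = A x
  u_xx = - 4 B \sin{\left(2 x \right)}
Term by term:
  1/2·u·u_t = \frac{A^{2} t x^{2}}{2} + \frac{A B x \sin{\left(2 x \right)}}{2}
  u^2·u_xx = - 4 A^{2} B t^{2} x^{2} \sin{\left(2 x \right)} - 8 A B^{2} t x \sin^{2}{\left(2 x \right)} - 4 B^{3} \sin^{3}{\left(2 x \right)}
So the left-hand side equals
  - 4 A^{2} B t^{2} x^{2} \sin{\left(2 x \right)} + \frac{A^{2} t x^{2}}{2} - 8 A B^{2} t x \sin^{2}{\left(2 x \right)} + \frac{A B x \sin{\left(2 x \right)}}{2} - 4 B^{3} \sin^{3}{\left(2 x \right)}
This must equal f(x, t) identically; expanded, f = 4 t^{2} x^{2} \sin{\left(2 x \right)} + \frac{t x^{2}}{2} - 8 t x \sin^{2}{\left(2 x \right)} - \frac{x \sin{\left(2 x \right)}}{2} + 4 \sin^{3}{\left(2 x \right)}.
Matching coefficients of the independent functions:
  [t x^{2}]:  \frac{A^{2}}{2} = \frac{1}{2}
  [x \sin{\left(2 x \right)}]:  \frac{A B}{2} = - \frac{1}{2}
  [t x \sin^{2}{\left(2 x \right)}]:  - 8 A B^{2} = -8
  [t^{2} x^{2} \sin{\left(2 x \right)}]:  - 4 A^{2} B = 4
  [\sin^{3}{\left(2 x \right)}]:  - 4 B^{3} = 4
Solving: A = 1, B = -1.
Check against the point condition:
  u(1, 0) = - \sin{\left(2 \right)}  ⟹  B \sin{\left(2 \right)} = - \sin{\left(2 \right)}  ✓
Hence u(x, t) = t x - \sin{\left(2 x \right)}.

Answer: u(x, t) = t x - \sin{\left(2 x \right)}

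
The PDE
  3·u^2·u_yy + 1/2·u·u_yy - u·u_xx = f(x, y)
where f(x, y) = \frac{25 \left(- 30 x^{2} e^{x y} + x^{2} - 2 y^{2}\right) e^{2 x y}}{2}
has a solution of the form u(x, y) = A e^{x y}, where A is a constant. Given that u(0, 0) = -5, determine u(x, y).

Substitute the ansatz u = A e^{x y} into the left-hand side.
Derivatives of the ansatz:
  u_yy = A x^{2} e^{x y}
  u_xx = A y^{2} e^{x y}
Term by term:
  3·u^2·u_yy = 3 A^{3} x^{2} e^{3 x y}
  1/2·u·u_yy = \frac{A^{2} x^{2} e^{2 x y}}{2}
  -u·u_xx = - A^{2} y^{2} e^{2 x y}
So the left-hand side equals
  3 A^{3} x^{2} e^{3 x y} + \frac{A^{2} x^{2} e^{2 x y}}{2} - A^{2} y^{2} e^{2 x y}
This must equal f(x, y) identically; expanded, f = - 375 x^{2} e^{3 x y} + \frac{25 x^{2} e^{2 x y}}{2} - 25 y^{2} e^{2 x y}.
Matching coefficients of the independent functions:
  [x^{2} e^{2 x y}]:  \frac{A^{2}}{2} = \frac{25}{2}
  [x^{2} e^{3 x y}]:  3 A^{3} = -375
  [y^{2} e^{2 x y}]:  - A^{2} = -25
Solving: A = -5.
Check against the point condition:
  u(0, 0) = -5  ⟹  A = -5  ✓
Hence u(x, y) = - 5 e^{x y}.

Answer: u(x, y) = - 5 e^{x y}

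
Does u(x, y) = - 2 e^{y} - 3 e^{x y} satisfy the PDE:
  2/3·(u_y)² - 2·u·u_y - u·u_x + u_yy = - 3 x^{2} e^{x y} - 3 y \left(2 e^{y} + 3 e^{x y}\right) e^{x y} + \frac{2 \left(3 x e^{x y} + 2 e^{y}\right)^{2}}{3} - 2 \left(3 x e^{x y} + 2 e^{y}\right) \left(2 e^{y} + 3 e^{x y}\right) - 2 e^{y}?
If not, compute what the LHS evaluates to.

Evaluate each term of the left-hand side for u = - 2 e^{y} - 3 e^{x y}.
Derivatives:
  u_y = - 3 x e^{x y} - 2 e^{y}
  u_x = - 3 y e^{x y}
  u_yy = - 3 x^{2} e^{x y} - 2 e^{y}
Terms:
  2/3·(u_y)² = \frac{2 \left(3 x e^{x y} + 2 e^{y}\right)^{2}}{3}
  -2·u·u_y = - 2 \left(3 x e^{x y} + 2 e^{y}\right) \left(2 e^{y} + 3 e^{x y}\right)
  -u·u_x = - 3 y \left(2 e^{y} + 3 e^{x y}\right) e^{x y}
  u_yy = - 3 x^{2} e^{x y} - 2 e^{y}
Sum: LHS = - 3 x^{2} e^{x y} - 3 y \left(2 e^{y} + 3 e^{x y}\right) e^{x y} + \frac{2 \left(3 x e^{x y} + 2 e^{y}\right)^{2}}{3} - 2 \left(3 x e^{x y} + 2 e^{y}\right) \left(2 e^{y} + 3 e^{x y}\right) - 2 e^{y}
This is exactly the given right-hand side, so u is a solution.

Answer: Yes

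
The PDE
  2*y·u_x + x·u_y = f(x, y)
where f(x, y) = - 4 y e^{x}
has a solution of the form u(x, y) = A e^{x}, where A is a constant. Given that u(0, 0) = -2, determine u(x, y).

Substitute the ansatz u = A e^{x} into the left-hand side.
Derivatives of the ansatz:
  u_x = A e^{x}
  u_y = 0
Term by term:
  2*y·u_x = 2 A y e^{x}
  x·u_y = 0
So the left-hand side equals
  2 A y e^{x}
This must equal f(x, y) = - 4 y e^{x} identically.
Matching coefficients of the independent functions:
  [y e^{x}]:  2 A = -4
Solving: A = -2.
Check against the point condition:
  u(0, 0) = -2  ⟹  A = -2  ✓
Hence u(x, y) = - 2 e^{x}.

Answer: u(x, y) = - 2 e^{x}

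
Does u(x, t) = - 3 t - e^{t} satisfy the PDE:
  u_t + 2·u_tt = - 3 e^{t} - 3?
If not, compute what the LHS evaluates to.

Answer: Yes

Derivation:
Evaluate each term of the left-hand side for u = - 3 t - e^{t}.
Derivatives:
  u_t = - e^{t} - 3
  u_tt = - e^{t}
Terms:
  u_t = - e^{t} - 3
  2·u_tt = - 2 e^{t}
Sum: LHS = - 3 e^{t} - 3
This is exactly the given right-hand side, so u is a solution.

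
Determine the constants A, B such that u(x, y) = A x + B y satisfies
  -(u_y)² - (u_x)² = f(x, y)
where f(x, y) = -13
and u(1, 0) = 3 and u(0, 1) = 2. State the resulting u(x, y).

Substitute the ansatz u = A x + B y into the left-hand side.
Derivatives of the ansatz:
  u_y = B
  u_x = A
Term by term:
  -(u_y)² = - B^{2}
  -(u_x)² = - A^{2}
So the left-hand side equals
  - A^{2} - B^{2}
This must equal f(x, y) = -13 identically.
Matching coefficients of the independent functions:
  [constant term]:  - A^{2} - B^{2} = -13
These equations do not fix every constant; impose the point condition(s):
  u(1, 0) = 3  ⟹  A = 3
  u(0, 1) = 2  ⟹  B = 2
Solving the combined system: A = 3, B = 2.
Hence u(x, y) = 3 x + 2 y.

Answer: u(x, y) = 3 x + 2 y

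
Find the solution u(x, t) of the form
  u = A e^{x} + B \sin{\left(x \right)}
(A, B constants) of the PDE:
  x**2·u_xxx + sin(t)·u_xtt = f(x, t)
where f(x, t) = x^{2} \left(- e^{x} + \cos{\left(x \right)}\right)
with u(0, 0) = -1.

Substitute the ansatz u = A e^{x} + B \sin{\left(x \right)} into the left-hand side.
Derivatives of the ansatz:
  u_xxx = A e^{x} - B \cos{\left(x \right)}
  u_xtt = 0
Term by term:
  x**2·u_xxx = A x^{2} e^{x} - B x^{2} \cos{\left(x \right)}
  sin(t)·u_xtt = 0
So the left-hand side equals
  A x^{2} e^{x} - B x^{2} \cos{\left(x \right)}
This must equal f(x, t) identically; expanded, f = - x^{2} e^{x} + x^{2} \cos{\left(x \right)}.
Matching coefficients of the independent functions:
  [x^{2} e^{x}]:  A = -1
  [x^{2} \cos{\left(x \right)}]:  - B = 1
Solving: A = -1, B = -1.
Check against the point condition:
  u(0, 0) = -1  ⟹  A = -1  ✓
Hence u(x, t) = - e^{x} - \sin{\left(x \right)}.

Answer: u(x, t) = - e^{x} - \sin{\left(x \right)}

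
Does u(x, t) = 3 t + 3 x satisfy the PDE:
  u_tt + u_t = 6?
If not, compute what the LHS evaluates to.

Evaluate each term of the left-hand side for u = 3 t + 3 x.
Derivatives:
  u_tt = 0
  u_t = 3
Terms:
  u_tt = 0
  u_t = 3
Sum: LHS = 3
Given right-hand side: 6. Difference LHS − RHS = -3 ≠ 0, so u is not a solution.

Answer: No, the LHS evaluates to 3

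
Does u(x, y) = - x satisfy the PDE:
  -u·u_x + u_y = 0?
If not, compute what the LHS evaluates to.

Answer: No, the LHS evaluates to - x

Derivation:
Evaluate each term of the left-hand side for u = - x.
Derivatives:
  u_x = -1
  u_y = 0
Terms:
  -u·u_x = - x
  u_y = 0
Sum: LHS = - x
Given right-hand side: 0. Difference LHS − RHS = - x ≠ 0, so u is not a solution.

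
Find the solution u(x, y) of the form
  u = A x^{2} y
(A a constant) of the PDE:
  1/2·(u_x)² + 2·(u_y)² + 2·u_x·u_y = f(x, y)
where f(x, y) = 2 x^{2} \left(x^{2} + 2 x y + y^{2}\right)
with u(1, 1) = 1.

Substitute the ansatz u = A x^{2} y into the left-hand side.
Derivatives of the ansatz:
  u_x = 2 A x y
  u_y = A x^{2}
Term by term:
  1/2·(u_x)² = 2 A^{2} x^{2} y^{2}
  2·(u_y)² = 2 A^{2} x^{4}
  2·u_x·u_y = 4 A^{2} x^{3} y
So the left-hand side equals
  2 A^{2} x^{4} + 4 A^{2} x^{3} y + 2 A^{2} x^{2} y^{2}
This must equal f(x, y) identically; expanded, f = 2 x^{4} + 4 x^{3} y + 2 x^{2} y^{2}.
Matching coefficients of the independent functions:
  [x^{4}, x^{2} y^{2}]:  2 A^{2} = 2
  [x^{3} y]:  4 A^{2} = 4
These equations allow (A) = (-1) or (1).
Impose the point condition(s):
  u(1, 1) = 1  ⟹  A = 1
Only A = 1 satisfies everything.
Hence u(x, y) = x^{2} y.

Answer: u(x, y) = x^{2} y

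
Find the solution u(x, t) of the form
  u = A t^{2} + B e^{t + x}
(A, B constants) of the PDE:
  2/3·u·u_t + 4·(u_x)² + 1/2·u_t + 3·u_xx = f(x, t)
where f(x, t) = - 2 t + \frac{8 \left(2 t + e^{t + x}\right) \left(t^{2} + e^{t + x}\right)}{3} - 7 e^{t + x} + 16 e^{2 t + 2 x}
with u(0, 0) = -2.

Answer: u(x, t) = - 2 t^{2} - 2 e^{t + x}

Derivation:
Substitute the ansatz u = A t^{2} + B e^{t + x} into the left-hand side.
Derivatives of the ansatz:
  u_t = 2 A t + B e^{t} e^{x}
  u_x = B e^{t} e^{x}
  u_xx = B e^{t} e^{x}
Term by term:
  2/3·u·u_t = \frac{4 A^{2} t^{3}}{3} + \frac{2 A B t^{2} e^{t} e^{x}}{3} + \frac{4 A B t e^{t} e^{x}}{3} + \frac{2 B^{2} e^{2 t} e^{2 x}}{3}
  4·(u_x)² = 4 B^{2} e^{2 t} e^{2 x}
  1/2·u_t = A t + \frac{B e^{t} e^{x}}{2}
  3·u_xx = 3 B e^{t} e^{x}
So the left-hand side equals
  \frac{4 A^{2} t^{3}}{3} + \frac{2 A B t^{2} e^{t} e^{x}}{3} + \frac{4 A B t e^{t} e^{x}}{3} + A t + \frac{14 B^{2} e^{2 t} e^{2 x}}{3} + \frac{7 B e^{t} e^{x}}{2}
This must equal f(x, t) identically; expanded, f = \frac{16 t^{3}}{3} + \frac{8 t^{2} e^{t} e^{x}}{3} + \frac{16 t e^{t} e^{x}}{3} - 2 t + \frac{56 e^{2 t} e^{2 x}}{3} - 7 e^{t} e^{x}.
Matching coefficients of the independent functions:
  [t]:  A = -2
  [t^{3}]:  \frac{4 A^{2}}{3} = \frac{16}{3}
  [e^{t} e^{x}]:  \frac{7 B}{2} = -7
  [e^{2 t} e^{2 x}]:  \frac{14 B^{2}}{3} = \frac{56}{3}
  [t e^{t} e^{x}]:  \frac{4 A B}{3} = \frac{16}{3}
  [t^{2} e^{t} e^{x}]:  \frac{2 A B}{3} = \frac{8}{3}
Solving: A = -2, B = -2.
Check against the point condition:
  u(0, 0) = -2  ⟹  B = -2  ✓
Hence u(x, t) = - 2 t^{2} - 2 e^{t + x}.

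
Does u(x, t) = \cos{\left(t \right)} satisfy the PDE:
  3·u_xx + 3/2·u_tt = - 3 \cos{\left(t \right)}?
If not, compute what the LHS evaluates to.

Answer: No, the LHS evaluates to - \frac{3 \cos{\left(t \right)}}{2}

Derivation:
Evaluate each term of the left-hand side for u = \cos{\left(t \right)}.
Derivatives:
  u_xx = 0
  u_tt = - \cos{\left(t \right)}
Terms:
  3·u_xx = 0
  3/2·u_tt = - \frac{3 \cos{\left(t \right)}}{2}
Sum: LHS = - \frac{3 \cos{\left(t \right)}}{2}
Given right-hand side: - 3 \cos{\left(t \right)}. Difference LHS − RHS = \frac{3 \cos{\left(t \right)}}{2} ≠ 0, so u is not a solution.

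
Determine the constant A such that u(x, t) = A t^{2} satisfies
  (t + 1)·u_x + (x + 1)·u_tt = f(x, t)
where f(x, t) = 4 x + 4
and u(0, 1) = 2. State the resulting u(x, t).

Substitute the ansatz u = A t^{2} into the left-hand side.
Derivatives of the ansatz:
  u_x = 0
  u_tt = 2 A
Term by term:
  (t + 1)·u_x = 0
  (x + 1)·u_tt = 2 A x + 2 A
So the left-hand side equals
  2 A x + 2 A
This must equal f(x, t) = 4 x + 4 identically.
Matching coefficients of the independent functions:
  [constant term, x]:  2 A = 4
Solving: A = 2.
Check against the point condition:
  u(0, 1) = 2  ⟹  A = 2  ✓
Hence u(x, t) = 2 t^{2}.

Answer: u(x, t) = 2 t^{2}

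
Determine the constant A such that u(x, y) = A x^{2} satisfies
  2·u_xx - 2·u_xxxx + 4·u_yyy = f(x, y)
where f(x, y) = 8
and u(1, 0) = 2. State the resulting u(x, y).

Substitute the ansatz u = A x^{2} into the left-hand side.
Derivatives of the ansatz:
  u_xx = 2 A
  u_xxxx = 0
  u_yyy = 0
Term by term:
  2·u_xx = 4 A
  -2·u_xxxx = 0
  4·u_yyy = 0
So the left-hand side equals
  4 A
This must equal f(x, y) = 8 identically.
Matching coefficients of the independent functions:
  [constant term]:  4 A = 8
Solving: A = 2.
Check against the point condition:
  u(1, 0) = 2  ⟹  A = 2  ✓
Hence u(x, y) = 2 x^{2}.

Answer: u(x, y) = 2 x^{2}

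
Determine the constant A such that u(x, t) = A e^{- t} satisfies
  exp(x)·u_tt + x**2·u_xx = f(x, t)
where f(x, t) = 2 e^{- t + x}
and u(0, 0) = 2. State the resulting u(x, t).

Substitute the ansatz u = A e^{- t} into the left-hand side.
Derivatives of the ansatz:
  u_tt = A e^{- t}
  u_xx = 0
Term by term:
  exp(x)·u_tt = A e^{- t} e^{x}
  x**2·u_xx = 0
So the left-hand side equals
  A e^{- t} e^{x}
This must equal f(x, t) identically; expanded, f = 2 e^{- t} e^{x}.
Matching coefficients of the independent functions:
  [e^{- t} e^{x}]:  A = 2
Solving: A = 2.
Check against the point condition:
  u(0, 0) = 2  ⟹  A = 2  ✓
Hence u(x, t) = 2 e^{- t}.

Answer: u(x, t) = 2 e^{- t}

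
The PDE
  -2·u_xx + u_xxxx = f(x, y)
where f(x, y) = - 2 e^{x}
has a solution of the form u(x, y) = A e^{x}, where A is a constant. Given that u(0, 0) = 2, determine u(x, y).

Substitute the ansatz u = A e^{x} into the left-hand side.
Derivatives of the ansatz:
  u_xx = A e^{x}
  u_xxxx = A e^{x}
Term by term:
  -2·u_xx = - 2 A e^{x}
  u_xxxx = A e^{x}
So the left-hand side equals
  - A e^{x}
This must equal f(x, y) = - 2 e^{x} identically.
Matching coefficients of the independent functions:
  [e^{x}]:  - A = -2
Solving: A = 2.
Check against the point condition:
  u(0, 0) = 2  ⟹  A = 2  ✓
Hence u(x, y) = 2 e^{x}.

Answer: u(x, y) = 2 e^{x}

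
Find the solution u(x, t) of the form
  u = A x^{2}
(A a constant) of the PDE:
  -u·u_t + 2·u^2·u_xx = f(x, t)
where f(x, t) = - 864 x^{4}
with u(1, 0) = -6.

Answer: u(x, t) = - 6 x^{2}

Derivation:
Substitute the ansatz u = A x^{2} into the left-hand side.
Derivatives of the ansatz:
  u_t = 0
  u_xx = 2 A
Term by term:
  -u·u_t = 0
  2·u^2·u_xx = 4 A^{3} x^{4}
So the left-hand side equals
  4 A^{3} x^{4}
This must equal f(x, t) = - 864 x^{4} identically.
Matching coefficients of the independent functions:
  [x^{4}]:  4 A^{3} = -864
Solving: A = -6.
Check against the point condition:
  u(1, 0) = -6  ⟹  A = -6  ✓
Hence u(x, t) = - 6 x^{2}.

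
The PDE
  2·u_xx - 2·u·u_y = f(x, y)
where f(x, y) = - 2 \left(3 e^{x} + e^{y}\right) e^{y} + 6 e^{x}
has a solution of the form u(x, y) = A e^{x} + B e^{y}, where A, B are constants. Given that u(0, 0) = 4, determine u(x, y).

Substitute the ansatz u = A e^{x} + B e^{y} into the left-hand side.
Derivatives of the ansatz:
  u_xx = A e^{x}
  u_y = B e^{y}
Term by term:
  2·u_xx = 2 A e^{x}
  -2·u·u_y = - 2 A B e^{x} e^{y} - 2 B^{2} e^{2 y}
So the left-hand side equals
  - 2 A B e^{x} e^{y} + 2 A e^{x} - 2 B^{2} e^{2 y}
This must equal f(x, y) = - 2 \left(3 e^{x} + e^{y}\right) e^{y} + 6 e^{x} identically.
Matching coefficients of the independent functions:
  [e^{x} e^{y}]:  - 2 A B = -6
  [e^{x}]:  2 A = 6
  [e^{2 y}]:  - 2 B^{2} = -2
Solving: A = 3, B = 1.
Check against the point condition:
  u(0, 0) = 4  ⟹  A + B = 4  ✓
Hence u(x, y) = 3 e^{x} + e^{y}.

Answer: u(x, y) = 3 e^{x} + e^{y}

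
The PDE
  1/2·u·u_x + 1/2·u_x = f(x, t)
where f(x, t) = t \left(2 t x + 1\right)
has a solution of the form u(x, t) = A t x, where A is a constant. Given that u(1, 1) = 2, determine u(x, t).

Substitute the ansatz u = A t x into the left-hand side.
Derivatives of the ansatz:
  u_x = A t
Term by term:
  1/2·u·u_x = \frac{A^{2} t^{2} x}{2}
  1/2·u_x = \frac{A t}{2}
So the left-hand side equals
  \frac{A^{2} t^{2} x}{2} + \frac{A t}{2}
This must equal f(x, t) identically; expanded, f = 2 t^{2} x + t.
Matching coefficients of the independent functions:
  [t]:  \frac{A}{2} = 1
  [t^{2} x]:  \frac{A^{2}}{2} = 2
Solving: A = 2.
Check against the point condition:
  u(1, 1) = 2  ⟹  A = 2  ✓
Hence u(x, t) = 2 t x.

Answer: u(x, t) = 2 t x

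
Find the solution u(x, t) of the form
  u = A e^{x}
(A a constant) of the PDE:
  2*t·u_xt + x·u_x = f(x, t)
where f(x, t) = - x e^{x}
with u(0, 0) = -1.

Substitute the ansatz u = A e^{x} into the left-hand side.
Derivatives of the ansatz:
  u_xt = 0
  u_x = A e^{x}
Term by term:
  2*t·u_xt = 0
  x·u_x = A x e^{x}
So the left-hand side equals
  A x e^{x}
This must equal f(x, t) = - x e^{x} identically.
Matching coefficients of the independent functions:
  [x e^{x}]:  A = -1
Solving: A = -1.
Check against the point condition:
  u(0, 0) = -1  ⟹  A = -1  ✓
Hence u(x, t) = - e^{x}.

Answer: u(x, t) = - e^{x}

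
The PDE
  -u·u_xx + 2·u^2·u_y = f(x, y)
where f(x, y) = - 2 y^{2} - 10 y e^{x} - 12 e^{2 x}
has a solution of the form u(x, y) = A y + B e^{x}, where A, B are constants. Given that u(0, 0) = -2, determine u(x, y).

Answer: u(x, y) = - y - 2 e^{x}

Derivation:
Substitute the ansatz u = A y + B e^{x} into the left-hand side.
Derivatives of the ansatz:
  u_xx = B e^{x}
  u_y = A
Term by term:
  -u·u_xx = - A B y e^{x} - B^{2} e^{2 x}
  2·u^2·u_y = 2 A^{3} y^{2} + 4 A^{2} B y e^{x} + 2 A B^{2} e^{2 x}
So the left-hand side equals
  2 A^{3} y^{2} + 4 A^{2} B y e^{x} + 2 A B^{2} e^{2 x} - A B y e^{x} - B^{2} e^{2 x}
This must equal f(x, y) = - 2 y^{2} - 10 y e^{x} - 12 e^{2 x} identically.
Matching coefficients of the independent functions:
  [y^{2}]:  2 A^{3} = -2
  [y e^{x}]:  4 A^{2} B - A B = -10
  [e^{2 x}]:  2 A B^{2} - B^{2} = -12
Solving: A = -1, B = -2.
Check against the point condition:
  u(0, 0) = -2  ⟹  B = -2  ✓
Hence u(x, y) = - y - 2 e^{x}.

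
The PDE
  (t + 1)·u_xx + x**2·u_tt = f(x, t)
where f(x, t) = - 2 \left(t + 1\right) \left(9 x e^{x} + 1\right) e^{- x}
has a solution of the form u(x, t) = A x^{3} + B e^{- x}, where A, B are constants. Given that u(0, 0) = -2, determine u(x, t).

Answer: u(x, t) = - 3 x^{3} - 2 e^{- x}

Derivation:
Substitute the ansatz u = A x^{3} + B e^{- x} into the left-hand side.
Derivatives of the ansatz:
  u_xx = 6 A x + B e^{- x}
  u_tt = 0
Term by term:
  (t + 1)·u_xx = 6 A t x + 6 A x + B t e^{- x} + B e^{- x}
  x**2·u_tt = 0
So the left-hand side equals
  6 A t x + 6 A x + B t e^{- x} + B e^{- x}
This must equal f(x, t) identically; expanded, f = - 18 t x - 2 t e^{- x} - 18 x - 2 e^{- x}.
Matching coefficients of the independent functions:
  [x, t x]:  6 A = -18
  [t e^{- x}, e^{- x}]:  B = -2
Solving: A = -3, B = -2.
Check against the point condition:
  u(0, 0) = -2  ⟹  B = -2  ✓
Hence u(x, t) = - 3 x^{3} - 2 e^{- x}.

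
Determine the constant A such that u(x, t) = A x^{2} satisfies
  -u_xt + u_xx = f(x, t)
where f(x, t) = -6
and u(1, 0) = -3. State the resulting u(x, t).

Substitute the ansatz u = A x^{2} into the left-hand side.
Derivatives of the ansatz:
  u_xt = 0
  u_xx = 2 A
Term by term:
  -u_xt = 0
  u_xx = 2 A
So the left-hand side equals
  2 A
This must equal f(x, t) = -6 identically.
Matching coefficients of the independent functions:
  [constant term]:  2 A = -6
Solving: A = -3.
Check against the point condition:
  u(1, 0) = -3  ⟹  A = -3  ✓
Hence u(x, t) = - 3 x^{2}.

Answer: u(x, t) = - 3 x^{2}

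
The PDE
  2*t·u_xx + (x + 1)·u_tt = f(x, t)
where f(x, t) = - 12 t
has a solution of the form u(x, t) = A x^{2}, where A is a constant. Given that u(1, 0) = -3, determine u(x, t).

Substitute the ansatz u = A x^{2} into the left-hand side.
Derivatives of the ansatz:
  u_xx = 2 A
  u_tt = 0
Term by term:
  2*t·u_xx = 4 A t
  (x + 1)·u_tt = 0
So the left-hand side equals
  4 A t
This must equal f(x, t) = - 12 t identically.
Matching coefficients of the independent functions:
  [t]:  4 A = -12
Solving: A = -3.
Check against the point condition:
  u(1, 0) = -3  ⟹  A = -3  ✓
Hence u(x, t) = - 3 x^{2}.

Answer: u(x, t) = - 3 x^{2}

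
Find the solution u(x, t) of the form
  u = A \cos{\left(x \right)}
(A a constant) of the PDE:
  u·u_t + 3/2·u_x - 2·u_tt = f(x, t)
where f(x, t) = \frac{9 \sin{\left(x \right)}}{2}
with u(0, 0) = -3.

Answer: u(x, t) = - 3 \cos{\left(x \right)}

Derivation:
Substitute the ansatz u = A \cos{\left(x \right)} into the left-hand side.
Derivatives of the ansatz:
  u_t = 0
  u_x = - A \sin{\left(x \right)}
  u_tt = 0
Term by term:
  u·u_t = 0
  3/2·u_x = - \frac{3 A \sin{\left(x \right)}}{2}
  -2·u_tt = 0
So the left-hand side equals
  - \frac{3 A \sin{\left(x \right)}}{2}
This must equal f(x, t) = \frac{9 \sin{\left(x \right)}}{2} identically.
Matching coefficients of the independent functions:
  [\sin{\left(x \right)}]:  - \frac{3 A}{2} = \frac{9}{2}
Solving: A = -3.
Check against the point condition:
  u(0, 0) = -3  ⟹  A = -3  ✓
Hence u(x, t) = - 3 \cos{\left(x \right)}.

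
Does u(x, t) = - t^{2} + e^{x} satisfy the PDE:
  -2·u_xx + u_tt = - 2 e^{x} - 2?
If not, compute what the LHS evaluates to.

Evaluate each term of the left-hand side for u = - t^{2} + e^{x}.
Derivatives:
  u_xx = e^{x}
  u_tt = -2
Terms:
  -2·u_xx = - 2 e^{x}
  u_tt = -2
Sum: LHS = - 2 e^{x} - 2
This is exactly the given right-hand side, so u is a solution.

Answer: Yes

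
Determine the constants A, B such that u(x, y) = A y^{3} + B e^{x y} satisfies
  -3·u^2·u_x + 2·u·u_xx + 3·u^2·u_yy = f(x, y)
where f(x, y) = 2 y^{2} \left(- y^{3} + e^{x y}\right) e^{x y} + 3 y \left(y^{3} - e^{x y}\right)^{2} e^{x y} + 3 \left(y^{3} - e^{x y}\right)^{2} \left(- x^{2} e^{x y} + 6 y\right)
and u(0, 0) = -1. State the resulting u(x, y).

Substitute the ansatz u = A y^{3} + B e^{x y} into the left-hand side.
Derivatives of the ansatz:
  u_x = B y e^{x y}
  u_xx = B y^{2} e^{x y}
  u_yy = 6 A y + B x^{2} e^{x y}
Term by term:
  -3·u^2·u_x = - 3 A^{2} B y^{7} e^{x y} - 6 A B^{2} y^{4} e^{2 x y} - 3 B^{3} y e^{3 x y}
  2·u·u_xx = 2 A B y^{5} e^{x y} + 2 B^{2} y^{2} e^{2 x y}
  3·u^2·u_yy = 18 A^{3} y^{7} + 3 A^{2} B x^{2} y^{6} e^{x y} + 36 A^{2} B y^{4} e^{x y} + 6 A B^{2} x^{2} y^{3} e^{2 x y} + 18 A B^{2} y e^{2 x y} + 3 B^{3} x^{2} e^{3 x y}
So the left-hand side equals
  18 A^{3} y^{7} + 3 A^{2} B x^{2} y^{6} e^{x y} - 3 A^{2} B y^{7} e^{x y} + 36 A^{2} B y^{4} e^{x y} + 6 A B^{2} x^{2} y^{3} e^{2 x y} - 6 A B^{2} y^{4} e^{2 x y} + 18 A B^{2} y e^{2 x y} + 2 A B y^{5} e^{x y} + 3 B^{3} x^{2} e^{3 x y} - 3 B^{3} y e^{3 x y} + 2 B^{2} y^{2} e^{2 x y}
This must equal f(x, y) identically; expanded, f = - 3 x^{2} y^{6} e^{x y} + 6 x^{2} y^{3} e^{2 x y} - 3 x^{2} e^{3 x y} + 3 y^{7} e^{x y} + 18 y^{7} - 2 y^{5} e^{x y} - 6 y^{4} e^{2 x y} - 36 y^{4} e^{x y} + 2 y^{2} e^{2 x y} + 3 y e^{3 x y} + 18 y e^{2 x y}.
Matching coefficients of the independent functions:
  [y^{7}]:  18 A^{3} = 18
  [x^{2} e^{3 x y}]:  3 B^{3} = -3
  [y e^{2 x y}]:  18 A B^{2} = 18
  [y e^{3 x y}]:  - 3 B^{3} = 3
  [y^{2} e^{2 x y}]:  2 B^{2} = 2
  [y^{4} e^{x y}]:  36 A^{2} B = -36
  [y^{4} e^{2 x y}]:  - 6 A B^{2} = -6
  [y^{5} e^{x y}]:  2 A B = -2
  [y^{7} e^{x y}]:  - 3 A^{2} B = 3
  [x^{2} y^{3} e^{2 x y}]:  6 A B^{2} = 6
  [x^{2} y^{6} e^{x y}]:  3 A^{2} B = -3
Solving: A = 1, B = -1.
Check against the point condition:
  u(0, 0) = -1  ⟹  B = -1  ✓
Hence u(x, y) = y^{3} - e^{x y}.

Answer: u(x, y) = y^{3} - e^{x y}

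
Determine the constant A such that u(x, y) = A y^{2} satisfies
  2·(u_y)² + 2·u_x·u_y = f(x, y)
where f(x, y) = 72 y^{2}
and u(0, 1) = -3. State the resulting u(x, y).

Substitute the ansatz u = A y^{2} into the left-hand side.
Derivatives of the ansatz:
  u_y = 2 A y
  u_x = 0
Term by term:
  2·(u_y)² = 8 A^{2} y^{2}
  2·u_x·u_y = 0
So the left-hand side equals
  8 A^{2} y^{2}
This must equal f(x, y) = 72 y^{2} identically.
Matching coefficients of the independent functions:
  [y^{2}]:  8 A^{2} = 72
These equations allow (A) = (-3) or (3).
Impose the point condition(s):
  u(0, 1) = -3  ⟹  A = -3
Only A = -3 satisfies everything.
Hence u(x, y) = - 3 y^{2}.

Answer: u(x, y) = - 3 y^{2}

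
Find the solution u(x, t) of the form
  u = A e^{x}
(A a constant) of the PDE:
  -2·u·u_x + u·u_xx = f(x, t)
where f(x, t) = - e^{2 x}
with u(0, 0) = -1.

Answer: u(x, t) = - e^{x}

Derivation:
Substitute the ansatz u = A e^{x} into the left-hand side.
Derivatives of the ansatz:
  u_x = A e^{x}
  u_xx = A e^{x}
Term by term:
  -2·u·u_x = - 2 A^{2} e^{2 x}
  u·u_xx = A^{2} e^{2 x}
So the left-hand side equals
  - A^{2} e^{2 x}
This must equal f(x, t) = - e^{2 x} identically.
Matching coefficients of the independent functions:
  [e^{2 x}]:  - A^{2} = -1
These equations allow (A) = (-1) or (1).
Impose the point condition(s):
  u(0, 0) = -1  ⟹  A = -1
Only A = -1 satisfies everything.
Hence u(x, t) = - e^{x}.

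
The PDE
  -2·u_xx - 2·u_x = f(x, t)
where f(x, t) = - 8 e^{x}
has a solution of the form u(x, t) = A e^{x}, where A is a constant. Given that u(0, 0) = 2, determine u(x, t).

Substitute the ansatz u = A e^{x} into the left-hand side.
Derivatives of the ansatz:
  u_xx = A e^{x}
  u_x = A e^{x}
Term by term:
  -2·u_xx = - 2 A e^{x}
  -2·u_x = - 2 A e^{x}
So the left-hand side equals
  - 4 A e^{x}
This must equal f(x, t) = - 8 e^{x} identically.
Matching coefficients of the independent functions:
  [e^{x}]:  - 4 A = -8
Solving: A = 2.
Check against the point condition:
  u(0, 0) = 2  ⟹  A = 2  ✓
Hence u(x, t) = 2 e^{x}.

Answer: u(x, t) = 2 e^{x}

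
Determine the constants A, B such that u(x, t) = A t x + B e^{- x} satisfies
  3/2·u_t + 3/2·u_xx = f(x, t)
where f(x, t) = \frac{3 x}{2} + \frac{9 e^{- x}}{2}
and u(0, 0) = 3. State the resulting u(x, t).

Substitute the ansatz u = A t x + B e^{- x} into the left-hand side.
Derivatives of the ansatz:
  u_t = A x
  u_xx = B e^{- x}
Term by term:
  3/2·u_t = \frac{3 A x}{2}
  3/2·u_xx = \frac{3 B e^{- x}}{2}
So the left-hand side equals
  \frac{3 A x}{2} + \frac{3 B e^{- x}}{2}
This must equal f(x, t) = \frac{3 x}{2} + \frac{9 e^{- x}}{2} identically.
Matching coefficients of the independent functions:
  [x]:  \frac{3 A}{2} = \frac{3}{2}
  [e^{- x}]:  \frac{3 B}{2} = \frac{9}{2}
Solving: A = 1, B = 3.
Check against the point condition:
  u(0, 0) = 3  ⟹  B = 3  ✓
Hence u(x, t) = t x + 3 e^{- x}.

Answer: u(x, t) = t x + 3 e^{- x}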